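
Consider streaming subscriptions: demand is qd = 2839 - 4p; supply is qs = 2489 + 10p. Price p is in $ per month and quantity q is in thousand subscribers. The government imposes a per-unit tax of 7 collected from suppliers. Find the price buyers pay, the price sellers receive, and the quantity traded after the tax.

The tax drives a wedge p_b - p_s = 7. Substituting p_s = p_b - 7 into supply: qs = 2419 + 10p_b.
Equate demand and the shifted supply: 2839 - 4p_b = 2419 + 10p_b, giving 14p_b = 420, so p_b = 30.
Then p_s = 30 - 7 = 23 and q = 2839 - 4(30) = 2719.

p_b = 30, p_s = 23, q = 2719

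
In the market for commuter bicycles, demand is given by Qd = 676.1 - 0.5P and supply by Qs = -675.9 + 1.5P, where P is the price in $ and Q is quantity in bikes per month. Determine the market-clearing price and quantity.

Set Qd = Qs: 676.1 - 0.5P = -675.9 + 1.5P, so 1352 = 2P and P* = 676.
Plugging P* into demand: Q* = 676.1 - 0.5(676) = 338.1.

P* = 676, Q* = 338.1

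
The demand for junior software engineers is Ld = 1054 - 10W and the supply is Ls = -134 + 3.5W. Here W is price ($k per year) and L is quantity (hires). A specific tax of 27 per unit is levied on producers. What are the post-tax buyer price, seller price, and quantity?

With a tax of 27 on producers, they supply based on the net price W_s = W_b - 27, so Ls = -228.5 + 3.5W_b.
Market clearing requires 1054 - 10W_b = -228.5 + 3.5W_b; hence 1282.5 = 13.5W_b and W_b = 95.
Then W_s = 95 - 27 = 68 and L = 1054 - 10(95) = 104.

W_b = 95, W_s = 68, L = 104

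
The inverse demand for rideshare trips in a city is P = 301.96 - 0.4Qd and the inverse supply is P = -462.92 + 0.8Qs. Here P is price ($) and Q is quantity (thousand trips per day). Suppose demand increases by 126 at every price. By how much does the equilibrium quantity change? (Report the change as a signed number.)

ΔQ = 42

Solving each curve for Q: Qd = 754.9 - 2.5P and Qs = 578.65 + 1.25P.
Equating demand and supply, 754.9 - 2.5P = 578.65 + 1.25P gives 3.75P = 176.25, so P* = 47.
Plugging P* into demand: Q* = 754.9 - 2.5(47) = 637.4.
After the shift, demand is Qd = 880.9 - 2.5P.
The new intersection has 302.25 = 3.75P, i.e. P = 80.6, Q = 679.4.
ΔQ = 679.4 - 637.4 = 42.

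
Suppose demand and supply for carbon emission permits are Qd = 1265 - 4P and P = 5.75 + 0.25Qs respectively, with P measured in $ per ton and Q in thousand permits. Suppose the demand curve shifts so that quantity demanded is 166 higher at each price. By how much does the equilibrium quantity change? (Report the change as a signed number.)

ΔQ = 83

Inverting to quantity form: Qs = -23 + 4P.
At equilibrium Qd = Qs, so 1265 - 4P = -23 + 4P; collecting terms, 1288 = 8P and P* = 161.
Then Q* = 1265 - 4(161) = 621.
After the shift, demand is Qd = 1431 - 4P.
New equilibrium: 1454 = 8P, so P = 181.75 and Q = 704.
ΔQ = 704 - 621 = 83.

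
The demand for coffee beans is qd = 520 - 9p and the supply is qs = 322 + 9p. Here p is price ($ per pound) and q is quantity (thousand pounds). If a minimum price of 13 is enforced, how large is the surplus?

Surplus = 36

With p fixed at 13, quantity demanded is 403 and quantity supplied is 439.
Surplus = qs - qd = 439 - 403 = 36.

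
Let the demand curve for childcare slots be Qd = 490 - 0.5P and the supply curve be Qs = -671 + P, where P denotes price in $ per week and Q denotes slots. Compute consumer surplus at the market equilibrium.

Consumer surplus = 10609

Equating demand and supply, 490 - 0.5P = -671 + P gives 1.5P = 1161, so P* = 774.
Substitute back: Q* = 490 - 0.5(774) = 103.
Demand choke price (Qd = 0): P = 490/0.5 = 980. Consumer surplus = ½ × (980 - 774) × 103 = 10609.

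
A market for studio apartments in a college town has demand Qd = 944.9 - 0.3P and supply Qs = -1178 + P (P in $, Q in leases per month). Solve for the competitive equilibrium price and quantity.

P* = 1633, Q* = 455

Set Qd = Qs: 944.9 - 0.3P = -1178 + P, so 2122.9 = 1.3P and P* = 1633.
Then Q* = 944.9 - 0.3(1633) = 455.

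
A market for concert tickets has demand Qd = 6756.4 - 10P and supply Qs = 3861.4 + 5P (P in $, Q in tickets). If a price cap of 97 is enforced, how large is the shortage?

Shortage = 1440

At P = 97: Qd = 5786.4 and Qs = 4346.4.
Shortage = Qd - Qs = 5786.4 - 4346.4 = 1440.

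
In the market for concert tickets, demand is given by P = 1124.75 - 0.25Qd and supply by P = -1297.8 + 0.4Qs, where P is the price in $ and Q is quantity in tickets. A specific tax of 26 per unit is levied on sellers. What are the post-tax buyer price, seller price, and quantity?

Solving each curve for Q: Qd = 4499 - 4P and Qs = 3244.5 + 2.5P.
With a tax of 26 on sellers, they supply based on the net price P_s = P_b - 26, so Qs = 3179.5 + 2.5P_b.
Set Qd = Qs: 4499 - 4P_b = 3179.5 + 2.5P_b, so 1319.5 = 6.5P_b and P_b = 203.
Then P_s = 203 - 26 = 177 and Q = 4499 - 4(203) = 3687.

P_b = 203, P_s = 177, Q = 3687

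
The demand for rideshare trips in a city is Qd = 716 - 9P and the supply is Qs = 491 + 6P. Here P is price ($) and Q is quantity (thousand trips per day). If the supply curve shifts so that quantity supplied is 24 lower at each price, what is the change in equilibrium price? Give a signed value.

ΔP = 1.6

The market clears where 716 - 9P = 491 + 6P. Rearranging, 15P = 225, hence P* = 15.
Plugging P* into demand: Q* = 716 - 9(15) = 581.
After the shift, supply is Qs = 467 + 6P.
New equilibrium: 249 = 15P, so P = 16.6 and Q = 566.6.
ΔP = 16.6 - 15 = 1.6.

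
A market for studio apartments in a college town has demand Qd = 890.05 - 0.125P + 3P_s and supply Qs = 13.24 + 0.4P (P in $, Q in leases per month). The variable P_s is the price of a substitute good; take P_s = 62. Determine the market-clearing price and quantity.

With P_s = 62, demand is Qd = 1076.05 - 0.125P.
Equating demand and supply, 1076.05 - 0.125P = 13.24 + 0.4P gives 0.525P = 1062.81, so P* = 2024.4.
From the demand curve, Q* = 1076.05 - 0.125(2024.4) = 823.

P* = 2024.4, Q* = 823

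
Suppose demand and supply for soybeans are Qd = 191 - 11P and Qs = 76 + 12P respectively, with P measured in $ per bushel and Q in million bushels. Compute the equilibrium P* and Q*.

At equilibrium Qd = Qs, so 191 - 11P = 76 + 12P; collecting terms, 115 = 23P and P* = 5.
Substitute back: Q* = 191 - 11(5) = 136.

P* = 5, Q* = 136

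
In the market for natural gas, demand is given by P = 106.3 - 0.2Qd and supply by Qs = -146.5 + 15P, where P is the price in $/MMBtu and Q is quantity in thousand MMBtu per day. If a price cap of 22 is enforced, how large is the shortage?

Rewriting in direct form: Qd = 531.5 - 5P.
With P fixed at 22, quantity demanded is 421.5 and quantity supplied is 183.5.
Shortage = Qd - Qs = 421.5 - 183.5 = 238.

Shortage = 238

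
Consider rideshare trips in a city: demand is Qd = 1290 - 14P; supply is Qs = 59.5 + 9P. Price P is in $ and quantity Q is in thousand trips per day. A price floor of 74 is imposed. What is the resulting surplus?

Surplus = 471.5

Evaluating both curves at the floor price 74 gives Qd = 254, Qs = 725.5.
Surplus = Qs - Qd = 725.5 - 254 = 471.5.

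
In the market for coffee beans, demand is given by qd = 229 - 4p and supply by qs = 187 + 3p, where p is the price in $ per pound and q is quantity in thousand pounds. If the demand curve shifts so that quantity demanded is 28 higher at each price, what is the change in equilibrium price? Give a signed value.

Equating demand and supply, 229 - 4p = 187 + 3p gives 7p = 42, so p* = 6.
From the demand curve, q* = 229 - 4(6) = 205.
After the shift, demand is qd = 257 - 4p.
New equilibrium: 70 = 7p, so p = 10 and q = 217.
Δp = 10 - 6 = 4.

Δp = 4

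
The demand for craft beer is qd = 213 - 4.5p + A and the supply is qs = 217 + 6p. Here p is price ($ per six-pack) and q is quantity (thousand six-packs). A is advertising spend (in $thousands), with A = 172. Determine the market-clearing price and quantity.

p* = 16, q* = 313

With A = 172, demand is qd = 385 - 4.5p.
At equilibrium qd = qs, so 385 - 4.5p = 217 + 6p; collecting terms, 168 = 10.5p and p* = 16.
Plugging p* into demand: q* = 385 - 4.5(16) = 313.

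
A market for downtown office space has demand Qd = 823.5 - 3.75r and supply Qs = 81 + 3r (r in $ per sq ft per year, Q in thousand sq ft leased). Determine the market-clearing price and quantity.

At equilibrium Qd = Qs, so 823.5 - 3.75r = 81 + 3r; collecting terms, 742.5 = 6.75r and r* = 110.
Plugging r* into demand: Q* = 823.5 - 3.75(110) = 411.

r* = 110, Q* = 411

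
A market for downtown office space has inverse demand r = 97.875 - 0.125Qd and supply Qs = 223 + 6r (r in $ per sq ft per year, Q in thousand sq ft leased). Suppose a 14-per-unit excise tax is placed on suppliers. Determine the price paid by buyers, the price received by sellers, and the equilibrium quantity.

r_b = 46, r_s = 32, Q = 415

In direct form, Qd = 783 - 8r.
Suppliers keep r_s = r_b - 14 per unit, so supply in terms of the buyer price is Qs = 139 + 6r_b.
Market clearing requires 783 - 8r_b = 139 + 6r_b; hence 644 = 14r_b and r_b = 46.
Then r_s = 46 - 14 = 32 and Q = 783 - 8(46) = 415.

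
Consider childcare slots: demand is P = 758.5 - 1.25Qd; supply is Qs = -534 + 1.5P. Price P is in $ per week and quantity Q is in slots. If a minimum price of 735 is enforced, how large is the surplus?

In direct form, Qd = 606.8 - 0.8P.
With P fixed at 735, quantity demanded is 18.8 and quantity supplied is 568.5.
Surplus = Qs - Qd = 568.5 - 18.8 = 549.7.

Surplus = 549.7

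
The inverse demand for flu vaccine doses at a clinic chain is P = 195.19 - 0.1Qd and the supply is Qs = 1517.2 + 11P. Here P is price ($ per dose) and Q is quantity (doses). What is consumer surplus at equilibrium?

Consumer surplus = 152233.8005

Solving each curve for Q: Qd = 1951.9 - 10P.
Equating demand and supply, 1951.9 - 10P = 1517.2 + 11P gives 21P = 434.7, so P* = 20.7.
Plugging P* into demand: Q* = 1951.9 - 10(20.7) = 1744.9.
Demand choke price (Qd = 0): P = 1951.9/10 = 195.19. Consumer surplus = ½ × (195.19 - 20.7) × 1744.9 = 152233.8005.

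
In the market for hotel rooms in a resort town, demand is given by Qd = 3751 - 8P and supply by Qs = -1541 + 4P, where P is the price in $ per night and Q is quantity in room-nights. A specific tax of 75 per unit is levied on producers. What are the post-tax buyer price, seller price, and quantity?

Producers keep P_s = P_b - 75 per unit, so supply in terms of the buyer price is Qs = -1841 + 4P_b.
Market clearing requires 3751 - 8P_b = -1841 + 4P_b; hence 5592 = 12P_b and P_b = 466.
So P_s = 391 and the quantity traded is Q = 3751 - 8(466) = 23.

P_b = 466, P_s = 391, Q = 23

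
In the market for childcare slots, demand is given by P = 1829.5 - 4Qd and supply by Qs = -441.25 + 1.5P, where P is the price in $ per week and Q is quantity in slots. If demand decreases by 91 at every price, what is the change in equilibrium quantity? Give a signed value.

Solving each curve for Q: Qd = 457.375 - 0.25P.
At equilibrium Qd = Qs, so 457.375 - 0.25P = -441.25 + 1.5P; collecting terms, 898.625 = 1.75P and P* = 513.5.
From the demand curve, Q* = 457.375 - 0.25(513.5) = 329.
After the shift, demand is Qd = 366.375 - 0.25P.
New equilibrium: 807.625 = 1.75P, so P = 461.5 and Q = 251.
ΔQ = 251 - 329 = -78.

ΔQ = -78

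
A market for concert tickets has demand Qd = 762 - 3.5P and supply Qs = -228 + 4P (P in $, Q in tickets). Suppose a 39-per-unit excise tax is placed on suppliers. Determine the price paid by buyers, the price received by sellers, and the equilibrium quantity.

Suppliers keep P_s = P_b - 39 per unit, so supply in terms of the buyer price is Qs = -384 + 4P_b.
Set Qd = Qs: 762 - 3.5P_b = -384 + 4P_b, so 1146 = 7.5P_b and P_b = 152.8.
So P_s = 113.8 and the quantity traded is Q = 762 - 3.5(152.8) = 227.2.

P_b = 152.8, P_s = 113.8, Q = 227.2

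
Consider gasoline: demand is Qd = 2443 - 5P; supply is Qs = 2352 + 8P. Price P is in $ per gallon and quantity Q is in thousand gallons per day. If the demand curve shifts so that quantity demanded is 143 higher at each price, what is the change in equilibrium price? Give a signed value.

ΔP = 11

At equilibrium Qd = Qs, so 2443 - 5P = 2352 + 8P; collecting terms, 91 = 13P and P* = 7.
Plugging P* into demand: Q* = 2443 - 5(7) = 2408.
After the shift, demand is Qd = 2586 - 5P.
Re-solving, 13P = 234 gives P = 18 and Q = 2496.
ΔP = 18 - 7 = 11.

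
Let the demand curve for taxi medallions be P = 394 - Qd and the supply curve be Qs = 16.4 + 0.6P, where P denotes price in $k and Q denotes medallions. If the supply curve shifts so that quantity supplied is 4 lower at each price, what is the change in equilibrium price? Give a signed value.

ΔP = 2.5

Inverting to quantity form: Qd = 394 - P.
Equating demand and supply, 394 - P = 16.4 + 0.6P gives 1.6P = 377.6, so P* = 236.
Plugging P* into demand: Q* = 394 - 236 = 158.
After the shift, supply is Qs = 12.4 + 0.6P.
The new intersection has 381.6 = 1.6P, i.e. P = 238.5, Q = 155.5.
ΔP = 238.5 - 236 = 2.5.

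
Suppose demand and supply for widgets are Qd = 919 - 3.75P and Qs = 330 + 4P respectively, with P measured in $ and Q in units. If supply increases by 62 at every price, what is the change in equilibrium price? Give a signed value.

Set Qd = Qs: 919 - 3.75P = 330 + 4P, so 589 = 7.75P and P* = 76.
Substitute back: Q* = 919 - 3.75(76) = 634.
After the shift, supply is Qs = 392 + 4P.
Re-solving, 7.75P = 527 gives P = 68 and Q = 664.
ΔP = 68 - 76 = -8.

ΔP = -8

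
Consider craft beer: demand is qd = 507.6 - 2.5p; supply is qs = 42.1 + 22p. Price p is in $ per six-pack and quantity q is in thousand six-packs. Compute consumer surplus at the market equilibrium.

The market clears where 507.6 - 2.5p = 42.1 + 22p. Rearranging, 24.5p = 465.5, hence p* = 19.
Then q* = 507.6 - 2.5(19) = 460.1.
Demand choke price (qd = 0): p = 507.6/2.5 = 203.04. Consumer surplus = ½ × (203.04 - 19) × 460.1 = 42338.402.

Consumer surplus = 42338.402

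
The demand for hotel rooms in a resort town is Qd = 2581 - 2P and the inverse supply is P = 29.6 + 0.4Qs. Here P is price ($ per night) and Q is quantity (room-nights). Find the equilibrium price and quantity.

P* = 590, Q* = 1401

Inverting to quantity form: Qs = -74 + 2.5P.
The market clears where 2581 - 2P = -74 + 2.5P. Rearranging, 4.5P = 2655, hence P* = 590.
Plugging P* into demand: Q* = 2581 - 2(590) = 1401.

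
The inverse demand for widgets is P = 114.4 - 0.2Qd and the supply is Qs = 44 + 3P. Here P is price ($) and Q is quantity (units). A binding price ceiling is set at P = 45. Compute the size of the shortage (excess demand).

Shortage = 168

Solving each curve for Q: Qd = 572 - 5P.
With P fixed at 45, quantity demanded is 347 and quantity supplied is 179.
Shortage = Qd - Qs = 347 - 179 = 168.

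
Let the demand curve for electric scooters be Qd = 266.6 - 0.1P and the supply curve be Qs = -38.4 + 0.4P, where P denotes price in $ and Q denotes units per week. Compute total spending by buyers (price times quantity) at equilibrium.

Equating demand and supply, 266.6 - 0.1P = -38.4 + 0.4P gives 0.5P = 305, so P* = 610.
From the demand curve, Q* = 266.6 - 0.1(610) = 205.6.
Total spending by buyers = P* × Q* = 610 × 205.6 = 125416.

Total spending by buyers = 125416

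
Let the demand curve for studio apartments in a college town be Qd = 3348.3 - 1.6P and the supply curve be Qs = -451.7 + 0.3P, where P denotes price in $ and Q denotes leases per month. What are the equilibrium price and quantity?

Equating demand and supply, 3348.3 - 1.6P = -451.7 + 0.3P gives 1.9P = 3800, so P* = 2000.
Then Q* = 3348.3 - 1.6(2000) = 148.3.

P* = 2000, Q* = 148.3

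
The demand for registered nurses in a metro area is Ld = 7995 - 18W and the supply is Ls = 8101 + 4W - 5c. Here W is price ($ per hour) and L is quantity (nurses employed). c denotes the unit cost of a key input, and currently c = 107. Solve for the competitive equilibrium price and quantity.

With c = 107, supply is Ls = 7566 + 4W.
At equilibrium Ld = Ls, so 7995 - 18W = 7566 + 4W; collecting terms, 429 = 22W and W* = 19.5.
From the demand curve, L* = 7995 - 18(19.5) = 7644.

W* = 19.5, L* = 7644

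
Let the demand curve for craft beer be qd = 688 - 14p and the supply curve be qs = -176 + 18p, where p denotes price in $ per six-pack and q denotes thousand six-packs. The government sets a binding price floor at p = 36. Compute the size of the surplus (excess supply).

Surplus = 288

Evaluating both curves at the floor price 36 gives qd = 184, qs = 472.
Surplus = qs - qd = 472 - 184 = 288.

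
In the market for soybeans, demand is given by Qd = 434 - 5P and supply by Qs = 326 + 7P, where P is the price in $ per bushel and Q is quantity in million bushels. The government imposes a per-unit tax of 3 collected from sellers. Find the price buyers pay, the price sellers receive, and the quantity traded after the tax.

P_b = 10.75, P_s = 7.75, Q = 380.25

The tax drives a wedge P_b - P_s = 3. Substituting P_s = P_b - 3 into supply: Qs = 305 + 7P_b.
Set Qd = Qs: 434 - 5P_b = 305 + 7P_b, so 129 = 12P_b and P_b = 10.75.
So P_s = 7.75 and the quantity traded is Q = 434 - 5(10.75) = 380.25.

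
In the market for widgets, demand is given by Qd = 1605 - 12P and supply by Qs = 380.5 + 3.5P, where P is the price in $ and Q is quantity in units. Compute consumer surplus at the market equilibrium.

Consumer surplus = 17985.375

At equilibrium Qd = Qs, so 1605 - 12P = 380.5 + 3.5P; collecting terms, 1224.5 = 15.5P and P* = 79.
Then Q* = 1605 - 12(79) = 657.
Demand choke price (Qd = 0): P = 1605/12 = 133.75. Consumer surplus = ½ × (133.75 - 79) × 657 = 17985.375.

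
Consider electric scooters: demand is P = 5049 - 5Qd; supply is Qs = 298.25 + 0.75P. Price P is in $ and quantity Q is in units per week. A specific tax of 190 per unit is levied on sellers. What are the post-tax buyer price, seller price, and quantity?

Inverting to quantity form: Qd = 1009.8 - 0.2P.
With a tax of 190 on sellers, they supply based on the net price P_s = P_b - 190, so Qs = 155.75 + 0.75P_b.
Equate demand and the shifted supply: 1009.8 - 0.2P_b = 155.75 + 0.75P_b, giving 0.95P_b = 854.05, so P_b = 899.
So P_s = 709 and the quantity traded is Q = 1009.8 - 0.2(899) = 830.

P_b = 899, P_s = 709, Q = 830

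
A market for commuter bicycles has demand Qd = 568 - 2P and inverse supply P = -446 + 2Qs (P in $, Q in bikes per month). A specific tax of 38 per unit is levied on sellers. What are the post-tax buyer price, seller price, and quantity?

Rewriting in direct form: Qs = 223 + 0.5P.
Sellers keep P_s = P_b - 38 per unit, so supply in terms of the buyer price is Qs = 204 + 0.5P_b.
Market clearing requires 568 - 2P_b = 204 + 0.5P_b; hence 364 = 2.5P_b and P_b = 145.6.
Then P_s = 145.6 - 38 = 107.6 and Q = 568 - 2(145.6) = 276.8.

P_b = 145.6, P_s = 107.6, Q = 276.8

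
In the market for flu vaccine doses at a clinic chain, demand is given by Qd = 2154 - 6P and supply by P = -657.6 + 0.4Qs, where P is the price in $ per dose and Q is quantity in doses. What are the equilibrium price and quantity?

P* = 60, Q* = 1794

Rewriting in direct form: Qs = 1644 + 2.5P.
Set Qd = Qs: 2154 - 6P = 1644 + 2.5P, so 510 = 8.5P and P* = 60.
From the demand curve, Q* = 2154 - 6(60) = 1794.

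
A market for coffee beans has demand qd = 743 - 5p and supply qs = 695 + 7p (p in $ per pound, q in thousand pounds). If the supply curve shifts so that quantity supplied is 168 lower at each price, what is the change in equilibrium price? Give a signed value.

The market clears where 743 - 5p = 695 + 7p. Rearranging, 12p = 48, hence p* = 4.
Then q* = 743 - 5(4) = 723.
After the shift, supply is qs = 527 + 7p.
The new intersection has 216 = 12p, i.e. p = 18, q = 653.
Δp = 18 - 4 = 14.

Δp = 14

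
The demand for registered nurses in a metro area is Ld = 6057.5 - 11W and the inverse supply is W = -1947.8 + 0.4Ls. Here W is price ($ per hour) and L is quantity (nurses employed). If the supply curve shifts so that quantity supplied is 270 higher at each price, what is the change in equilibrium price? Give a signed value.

Rewriting in direct form: Ls = 4869.5 + 2.5W.
Set Ld = Ls: 6057.5 - 11W = 4869.5 + 2.5W, so 1188 = 13.5W and W* = 88.
Then L* = 6057.5 - 11(88) = 5089.5.
After the shift, supply is Ls = 5139.5 + 2.5W.
New equilibrium: 918 = 13.5W, so W = 68 and L = 5309.5.
ΔW = 68 - 88 = -20.

ΔW = -20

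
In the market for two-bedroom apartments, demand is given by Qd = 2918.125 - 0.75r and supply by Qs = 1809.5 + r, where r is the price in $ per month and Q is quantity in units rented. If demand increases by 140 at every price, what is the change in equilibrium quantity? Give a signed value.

At equilibrium Qd = Qs, so 2918.125 - 0.75r = 1809.5 + r; collecting terms, 1108.625 = 1.75r and r* = 633.5.
Substitute back: Q* = 2918.125 - 0.75(633.5) = 2443.
After the shift, demand is Qd = 3058.125 - 0.75r.
New equilibrium: 1248.625 = 1.75r, so r = 713.5 and Q = 2523.
ΔQ = 2523 - 2443 = 80.

ΔQ = 80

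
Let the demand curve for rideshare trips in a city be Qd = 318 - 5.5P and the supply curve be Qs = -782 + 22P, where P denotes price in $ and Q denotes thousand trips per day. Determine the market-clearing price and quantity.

P* = 40, Q* = 98

At equilibrium Qd = Qs, so 318 - 5.5P = -782 + 22P; collecting terms, 1100 = 27.5P and P* = 40.
Substitute back: Q* = 318 - 5.5(40) = 98.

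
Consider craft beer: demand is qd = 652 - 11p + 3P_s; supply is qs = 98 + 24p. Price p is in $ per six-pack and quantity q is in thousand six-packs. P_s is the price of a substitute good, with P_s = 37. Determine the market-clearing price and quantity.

p* = 19, q* = 554

With P_s = 37, demand is qd = 763 - 11p.
The market clears where 763 - 11p = 98 + 24p. Rearranging, 35p = 665, hence p* = 19.
Substitute back: q* = 763 - 11(19) = 554.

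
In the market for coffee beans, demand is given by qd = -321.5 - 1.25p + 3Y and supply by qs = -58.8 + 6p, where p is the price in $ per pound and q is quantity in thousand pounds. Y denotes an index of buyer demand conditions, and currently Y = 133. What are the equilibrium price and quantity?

p* = 18.8, q* = 54

With Y = 133, demand is qd = 77.5 - 1.25p.
Equating demand and supply, 77.5 - 1.25p = -58.8 + 6p gives 7.25p = 136.3, so p* = 18.8.
Plugging p* into demand: q* = 77.5 - 1.25(18.8) = 54.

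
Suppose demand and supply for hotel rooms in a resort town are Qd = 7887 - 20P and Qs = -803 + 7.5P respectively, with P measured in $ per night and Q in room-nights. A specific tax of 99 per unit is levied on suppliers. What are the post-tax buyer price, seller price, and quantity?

Suppliers keep P_s = P_b - 99 per unit, so supply in terms of the buyer price is Qs = -1545.5 + 7.5P_b.
Set Qd = Qs: 7887 - 20P_b = -1545.5 + 7.5P_b, so 9432.5 = 27.5P_b and P_b = 343.
So P_s = 244 and the quantity traded is Q = 7887 - 20(343) = 1027.

P_b = 343, P_s = 244, Q = 1027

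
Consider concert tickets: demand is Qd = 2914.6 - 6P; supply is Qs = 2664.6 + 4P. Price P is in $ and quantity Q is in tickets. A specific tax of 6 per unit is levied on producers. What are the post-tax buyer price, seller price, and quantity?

P_b = 27.4, P_s = 21.4, Q = 2750.2

Producers keep P_s = P_b - 6 per unit, so supply in terms of the buyer price is Qs = 2640.6 + 4P_b.
Set Qd = Qs: 2914.6 - 6P_b = 2640.6 + 4P_b, so 274 = 10P_b and P_b = 27.4.
So P_s = 21.4 and the quantity traded is Q = 2914.6 - 6(27.4) = 2750.2.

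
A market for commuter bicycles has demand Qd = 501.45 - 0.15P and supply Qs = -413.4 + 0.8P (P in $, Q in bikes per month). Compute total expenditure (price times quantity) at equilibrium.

At equilibrium Qd = Qs, so 501.45 - 0.15P = -413.4 + 0.8P; collecting terms, 914.85 = 0.95P and P* = 963.
Then Q* = 501.45 - 0.15(963) = 357.
Total expenditure = P* × Q* = 963 × 357 = 343791.

Total expenditure = 343791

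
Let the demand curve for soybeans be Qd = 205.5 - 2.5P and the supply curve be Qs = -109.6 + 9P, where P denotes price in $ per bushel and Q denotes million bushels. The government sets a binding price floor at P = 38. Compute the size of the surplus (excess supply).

Surplus = 121.9

With P fixed at 38, quantity demanded is 110.5 and quantity supplied is 232.4.
Surplus = Qs - Qd = 232.4 - 110.5 = 121.9.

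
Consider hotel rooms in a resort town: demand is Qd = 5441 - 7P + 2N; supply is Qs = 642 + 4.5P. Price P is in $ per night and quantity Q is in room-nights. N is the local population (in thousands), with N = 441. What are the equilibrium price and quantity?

P* = 494, Q* = 2865

With N = 441, demand is Qd = 6323 - 7P.
At equilibrium Qd = Qs, so 6323 - 7P = 642 + 4.5P; collecting terms, 5681 = 11.5P and P* = 494.
Plugging P* into demand: Q* = 6323 - 7(494) = 2865.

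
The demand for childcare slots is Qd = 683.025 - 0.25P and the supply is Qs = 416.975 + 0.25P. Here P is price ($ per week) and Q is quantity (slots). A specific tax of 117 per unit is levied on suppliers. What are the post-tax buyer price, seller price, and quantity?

P_b = 590.6, P_s = 473.6, Q = 535.375

Suppliers keep P_s = P_b - 117 per unit, so supply in terms of the buyer price is Qs = 387.725 + 0.25P_b.
Set Qd = Qs: 683.025 - 0.25P_b = 387.725 + 0.25P_b, so 295.3 = 0.5P_b and P_b = 590.6.
Then P_s = 590.6 - 117 = 473.6 and Q = 683.025 - 0.25(590.6) = 535.375.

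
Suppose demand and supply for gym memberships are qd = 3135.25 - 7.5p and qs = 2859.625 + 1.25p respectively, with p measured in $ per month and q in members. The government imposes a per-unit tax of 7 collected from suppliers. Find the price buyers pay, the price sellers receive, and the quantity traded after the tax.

With a tax of 7 on suppliers, they supply based on the net price p_s = p_b - 7, so qs = 2850.875 + 1.25p_b.
Equate demand and the shifted supply: 3135.25 - 7.5p_b = 2850.875 + 1.25p_b, giving 8.75p_b = 284.375, so p_b = 32.5.
Then p_s = 32.5 - 7 = 25.5 and q = 3135.25 - 7.5(32.5) = 2891.5.

p_b = 32.5, p_s = 25.5, q = 2891.5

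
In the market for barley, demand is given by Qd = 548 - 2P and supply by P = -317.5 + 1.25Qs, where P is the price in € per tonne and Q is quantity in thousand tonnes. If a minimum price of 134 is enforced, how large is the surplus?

In direct form, Qs = 254 + 0.8P.
At P = 134: Qd = 280 and Qs = 361.2.
Surplus = Qs - Qd = 361.2 - 280 = 81.2.

Surplus = 81.2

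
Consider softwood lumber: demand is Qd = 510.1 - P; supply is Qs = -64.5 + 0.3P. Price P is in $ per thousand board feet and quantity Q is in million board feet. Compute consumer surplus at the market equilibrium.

Set Qd = Qs: 510.1 - P = -64.5 + 0.3P, so 574.6 = 1.3P and P* = 442.
Then Q* = 510.1 - 442 = 68.1.
Demand choke price (Qd = 0): P = 510.1. Consumer surplus = ½ × (510.1 - 442) × 68.1 = 2318.805.

Consumer surplus = 2318.805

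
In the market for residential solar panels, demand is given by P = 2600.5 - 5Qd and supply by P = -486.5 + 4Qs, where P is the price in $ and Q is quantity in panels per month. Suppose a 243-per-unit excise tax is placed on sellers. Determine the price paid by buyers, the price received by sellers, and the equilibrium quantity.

In direct form, Qd = 520.1 - 0.2P and Qs = 121.625 + 0.25P.
The tax drives a wedge P_b - P_s = 243. Substituting P_s = P_b - 243 into supply: Qs = 60.875 + 0.25P_b.
Market clearing requires 520.1 - 0.2P_b = 60.875 + 0.25P_b; hence 459.225 = 0.45P_b and P_b = 1020.5.
So P_s = 777.5 and the quantity traded is Q = 520.1 - 0.2(1020.5) = 316.

P_b = 1020.5, P_s = 777.5, Q = 316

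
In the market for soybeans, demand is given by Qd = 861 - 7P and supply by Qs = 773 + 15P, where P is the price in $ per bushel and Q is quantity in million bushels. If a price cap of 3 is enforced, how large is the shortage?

Shortage = 22

With P fixed at 3, quantity demanded is 840 and quantity supplied is 818.
Shortage = Qd - Qs = 840 - 818 = 22.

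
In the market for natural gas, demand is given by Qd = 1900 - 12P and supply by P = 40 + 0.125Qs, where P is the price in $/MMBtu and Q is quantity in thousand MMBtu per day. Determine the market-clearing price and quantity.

P* = 111, Q* = 568

In direct form, Qs = -320 + 8P.
At equilibrium Qd = Qs, so 1900 - 12P = -320 + 8P; collecting terms, 2220 = 20P and P* = 111.
Plugging P* into demand: Q* = 1900 - 12(111) = 568.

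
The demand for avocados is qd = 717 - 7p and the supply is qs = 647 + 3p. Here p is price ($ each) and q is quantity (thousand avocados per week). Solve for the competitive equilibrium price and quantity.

p* = 7, q* = 668

The market clears where 717 - 7p = 647 + 3p. Rearranging, 10p = 70, hence p* = 7.
From the demand curve, q* = 717 - 7(7) = 668.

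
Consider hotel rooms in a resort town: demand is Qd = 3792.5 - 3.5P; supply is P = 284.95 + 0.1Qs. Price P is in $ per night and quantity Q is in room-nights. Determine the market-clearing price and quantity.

Rewriting in direct form: Qs = -2849.5 + 10P.
Equating demand and supply, 3792.5 - 3.5P = -2849.5 + 10P gives 13.5P = 6642, so P* = 492.
Substitute back: Q* = 3792.5 - 3.5(492) = 2070.5.

P* = 492, Q* = 2070.5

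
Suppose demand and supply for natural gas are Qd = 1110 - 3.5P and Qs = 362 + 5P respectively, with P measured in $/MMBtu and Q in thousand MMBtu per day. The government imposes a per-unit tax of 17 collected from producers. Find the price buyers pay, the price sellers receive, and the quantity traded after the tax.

The tax drives a wedge P_b - P_s = 17. Substituting P_s = P_b - 17 into supply: Qs = 277 + 5P_b.
Set Qd = Qs: 1110 - 3.5P_b = 277 + 5P_b, so 833 = 8.5P_b and P_b = 98.
So P_s = 81 and the quantity traded is Q = 1110 - 3.5(98) = 767.

P_b = 98, P_s = 81, Q = 767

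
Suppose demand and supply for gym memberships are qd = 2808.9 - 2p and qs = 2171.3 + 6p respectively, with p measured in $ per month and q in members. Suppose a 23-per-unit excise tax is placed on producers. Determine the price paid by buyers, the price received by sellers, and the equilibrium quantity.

Producers keep p_s = p_b - 23 per unit, so supply in terms of the buyer price is qs = 2033.3 + 6p_b.
Set qd = qs: 2808.9 - 2p_b = 2033.3 + 6p_b, so 775.6 = 8p_b and p_b = 96.95.
So p_s = 73.95 and the quantity traded is q = 2808.9 - 2(96.95) = 2615.

p_b = 96.95, p_s = 73.95, q = 2615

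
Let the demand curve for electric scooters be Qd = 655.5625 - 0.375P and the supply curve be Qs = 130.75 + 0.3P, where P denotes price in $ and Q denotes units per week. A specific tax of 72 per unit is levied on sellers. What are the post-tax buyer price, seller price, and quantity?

P_b = 809.5, P_s = 737.5, Q = 352

The tax drives a wedge P_b - P_s = 72. Substituting P_s = P_b - 72 into supply: Qs = 109.15 + 0.3P_b.
Set Qd = Qs: 655.5625 - 0.375P_b = 109.15 + 0.3P_b, so 546.4125 = 0.675P_b and P_b = 809.5.
Then P_s = 809.5 - 72 = 737.5 and Q = 655.5625 - 0.375(809.5) = 352.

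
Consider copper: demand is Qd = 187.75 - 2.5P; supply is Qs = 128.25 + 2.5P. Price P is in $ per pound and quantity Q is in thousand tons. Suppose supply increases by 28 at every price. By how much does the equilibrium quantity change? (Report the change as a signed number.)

Set Qd = Qs: 187.75 - 2.5P = 128.25 + 2.5P, so 59.5 = 5P and P* = 11.9.
From the demand curve, Q* = 187.75 - 2.5(11.9) = 158.
After the shift, supply is Qs = 156.25 + 2.5P.
Re-solving, 5P = 31.5 gives P = 6.3 and Q = 172.
ΔQ = 172 - 158 = 14.

ΔQ = 14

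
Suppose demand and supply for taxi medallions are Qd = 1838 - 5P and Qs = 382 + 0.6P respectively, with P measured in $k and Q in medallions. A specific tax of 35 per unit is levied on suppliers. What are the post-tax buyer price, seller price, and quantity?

The tax drives a wedge P_b - P_s = 35. Substituting P_s = P_b - 35 into supply: Qs = 361 + 0.6P_b.
Set Qd = Qs: 1838 - 5P_b = 361 + 0.6P_b, so 1477 = 5.6P_b and P_b = 263.75.
Then P_s = 263.75 - 35 = 228.75 and Q = 1838 - 5(263.75) = 519.25.

P_b = 263.75, P_s = 228.75, Q = 519.25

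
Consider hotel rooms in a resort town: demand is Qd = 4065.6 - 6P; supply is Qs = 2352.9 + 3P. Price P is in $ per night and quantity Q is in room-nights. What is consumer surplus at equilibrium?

Consumer surplus = 712383.87

The market clears where 4065.6 - 6P = 2352.9 + 3P. Rearranging, 9P = 1712.7, hence P* = 190.3.
Then Q* = 4065.6 - 6(190.3) = 2923.8.
Demand choke price (Qd = 0): P = 4065.6/6 = 677.6. Consumer surplus = ½ × (677.6 - 190.3) × 2923.8 = 712383.87.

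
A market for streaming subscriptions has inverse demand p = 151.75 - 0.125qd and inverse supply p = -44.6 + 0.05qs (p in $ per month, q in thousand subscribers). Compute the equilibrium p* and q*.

p* = 11.5, q* = 1122

Rewriting in direct form: qd = 1214 - 8p and qs = 892 + 20p.
Set qd = qs: 1214 - 8p = 892 + 20p, so 322 = 28p and p* = 11.5.
Then q* = 1214 - 8(11.5) = 1122.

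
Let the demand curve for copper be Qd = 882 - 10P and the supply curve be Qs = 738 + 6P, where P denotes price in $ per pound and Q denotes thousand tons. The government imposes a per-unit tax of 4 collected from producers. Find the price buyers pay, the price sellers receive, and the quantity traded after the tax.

P_b = 10.5, P_s = 6.5, Q = 777

With a tax of 4 on producers, they supply based on the net price P_s = P_b - 4, so Qs = 714 + 6P_b.
Equate demand and the shifted supply: 882 - 10P_b = 714 + 6P_b, giving 16P_b = 168, so P_b = 10.5.
So P_s = 6.5 and the quantity traded is Q = 882 - 10(10.5) = 777.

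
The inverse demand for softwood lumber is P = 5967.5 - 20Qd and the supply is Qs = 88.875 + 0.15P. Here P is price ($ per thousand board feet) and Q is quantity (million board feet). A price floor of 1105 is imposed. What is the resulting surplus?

Inverting to quantity form: Qd = 298.375 - 0.05P.
With P fixed at 1105, quantity demanded is 243.125 and quantity supplied is 254.625.
Surplus = Qs - Qd = 254.625 - 243.125 = 11.5.

Surplus = 11.5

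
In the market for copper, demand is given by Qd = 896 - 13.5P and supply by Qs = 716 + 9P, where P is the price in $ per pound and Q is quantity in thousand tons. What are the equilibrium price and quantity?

P* = 8, Q* = 788

The market clears where 896 - 13.5P = 716 + 9P. Rearranging, 22.5P = 180, hence P* = 8.
Then Q* = 896 - 13.5(8) = 788.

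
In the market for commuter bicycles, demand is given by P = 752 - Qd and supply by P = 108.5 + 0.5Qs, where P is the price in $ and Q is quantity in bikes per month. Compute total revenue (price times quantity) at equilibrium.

Total revenue = 138567

In direct form, Qd = 752 - P and Qs = -217 + 2P.
Set Qd = Qs: 752 - P = -217 + 2P, so 969 = 3P and P* = 323.
From the demand curve, Q* = 752 - 323 = 429.
Total revenue = P* × Q* = 323 × 429 = 138567.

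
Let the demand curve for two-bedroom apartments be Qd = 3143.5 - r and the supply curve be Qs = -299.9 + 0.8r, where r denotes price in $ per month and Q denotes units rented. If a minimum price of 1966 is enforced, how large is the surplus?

Surplus = 95.4

Evaluating both curves at the floor price 1966 gives Qd = 1177.5, Qs = 1272.9.
Surplus = Qs - Qd = 1272.9 - 1177.5 = 95.4.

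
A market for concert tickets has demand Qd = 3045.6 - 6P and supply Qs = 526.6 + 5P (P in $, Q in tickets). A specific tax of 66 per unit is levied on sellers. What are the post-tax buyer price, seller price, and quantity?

P_b = 259, P_s = 193, Q = 1491.6

With a tax of 66 on sellers, they supply based on the net price P_s = P_b - 66, so Qs = 196.6 + 5P_b.
Set Qd = Qs: 3045.6 - 6P_b = 196.6 + 5P_b, so 2849 = 11P_b and P_b = 259.
So P_s = 193 and the quantity traded is Q = 3045.6 - 6(259) = 1491.6.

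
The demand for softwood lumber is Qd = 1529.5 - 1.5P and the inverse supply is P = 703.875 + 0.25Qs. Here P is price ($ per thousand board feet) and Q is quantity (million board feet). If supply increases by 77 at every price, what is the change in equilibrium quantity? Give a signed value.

Inverting to quantity form: Qs = -2815.5 + 4P.
Equating demand and supply, 1529.5 - 1.5P = -2815.5 + 4P gives 5.5P = 4345, so P* = 790.
Substitute back: Q* = 1529.5 - 1.5(790) = 344.5.
After the shift, supply is Qs = -2738.5 + 4P.
Re-solving, 5.5P = 4268 gives P = 776 and Q = 365.5.
ΔQ = 365.5 - 344.5 = 21.

ΔQ = 21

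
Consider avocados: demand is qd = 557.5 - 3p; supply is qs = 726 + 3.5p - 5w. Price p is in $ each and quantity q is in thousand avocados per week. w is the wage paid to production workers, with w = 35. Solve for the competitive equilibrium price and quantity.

With w = 35, supply is qs = 551 + 3.5p.
At equilibrium qd = qs, so 557.5 - 3p = 551 + 3.5p; collecting terms, 6.5 = 6.5p and p* = 1.
Plugging p* into demand: q* = 557.5 - 3(1) = 554.5.

p* = 1, q* = 554.5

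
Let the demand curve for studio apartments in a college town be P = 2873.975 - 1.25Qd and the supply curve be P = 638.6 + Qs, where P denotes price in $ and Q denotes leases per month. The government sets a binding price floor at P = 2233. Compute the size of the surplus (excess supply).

Rewriting in direct form: Qd = 2299.18 - 0.8P and Qs = -638.6 + P.
With P fixed at 2233, quantity demanded is 512.78 and quantity supplied is 1594.4.
Surplus = Qs - Qd = 1594.4 - 512.78 = 1081.62.

Surplus = 1081.62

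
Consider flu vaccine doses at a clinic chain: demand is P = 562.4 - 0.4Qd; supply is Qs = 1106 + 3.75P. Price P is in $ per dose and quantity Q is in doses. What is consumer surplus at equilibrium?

Consumer surplus = 330759.2

Rewriting in direct form: Qd = 1406 - 2.5P.
Set Qd = Qs: 1406 - 2.5P = 1106 + 3.75P, so 300 = 6.25P and P* = 48.
Plugging P* into demand: Q* = 1406 - 2.5(48) = 1286.
Demand choke price (Qd = 0): P = 1406/2.5 = 562.4. Consumer surplus = ½ × (562.4 - 48) × 1286 = 330759.2.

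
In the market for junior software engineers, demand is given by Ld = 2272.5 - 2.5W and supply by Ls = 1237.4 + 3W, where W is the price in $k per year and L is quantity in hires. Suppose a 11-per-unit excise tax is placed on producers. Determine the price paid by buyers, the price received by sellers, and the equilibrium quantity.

Producers keep W_s = W_b - 11 per unit, so supply in terms of the buyer price is Ls = 1204.4 + 3W_b.
Equate demand and the shifted supply: 2272.5 - 2.5W_b = 1204.4 + 3W_b, giving 5.5W_b = 1068.1, so W_b = 194.2.
So W_s = 183.2 and the quantity traded is L = 2272.5 - 2.5(194.2) = 1787.

W_b = 194.2, W_s = 183.2, L = 1787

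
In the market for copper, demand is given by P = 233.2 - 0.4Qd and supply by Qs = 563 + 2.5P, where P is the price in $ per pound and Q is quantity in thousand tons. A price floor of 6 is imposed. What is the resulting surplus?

In direct form, Qd = 583 - 2.5P.
With P fixed at 6, quantity demanded is 568 and quantity supplied is 578.
Surplus = Qs - Qd = 578 - 568 = 10.

Surplus = 10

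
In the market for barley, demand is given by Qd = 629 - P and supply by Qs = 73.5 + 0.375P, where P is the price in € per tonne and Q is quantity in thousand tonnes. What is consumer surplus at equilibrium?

The market clears where 629 - P = 73.5 + 0.375P. Rearranging, 1.375P = 555.5, hence P* = 404.
From the demand curve, Q* = 629 - 404 = 225.
Demand choke price (Qd = 0): P = 629. Consumer surplus = ½ × (629 - 404) × 225 = 25312.5.

Consumer surplus = 25312.5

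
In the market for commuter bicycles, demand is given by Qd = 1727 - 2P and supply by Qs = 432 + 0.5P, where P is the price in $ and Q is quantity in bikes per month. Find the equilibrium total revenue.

Set Qd = Qs: 1727 - 2P = 432 + 0.5P, so 1295 = 2.5P and P* = 518.
Then Q* = 1727 - 2(518) = 691.
Total revenue = P* × Q* = 518 × 691 = 357938.

Total revenue = 357938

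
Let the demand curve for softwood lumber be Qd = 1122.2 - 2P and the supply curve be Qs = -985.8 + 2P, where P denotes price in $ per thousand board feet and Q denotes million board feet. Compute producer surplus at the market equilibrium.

Equating demand and supply, 1122.2 - 2P = -985.8 + 2P gives 4P = 2108, so P* = 527.
From the demand curve, Q* = 1122.2 - 2(527) = 68.2.
Supply choke price (Qs = 0): P = 492.9. Producer surplus = ½ × (527 - 492.9) × 68.2 = 1162.81.

Producer surplus = 1162.81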